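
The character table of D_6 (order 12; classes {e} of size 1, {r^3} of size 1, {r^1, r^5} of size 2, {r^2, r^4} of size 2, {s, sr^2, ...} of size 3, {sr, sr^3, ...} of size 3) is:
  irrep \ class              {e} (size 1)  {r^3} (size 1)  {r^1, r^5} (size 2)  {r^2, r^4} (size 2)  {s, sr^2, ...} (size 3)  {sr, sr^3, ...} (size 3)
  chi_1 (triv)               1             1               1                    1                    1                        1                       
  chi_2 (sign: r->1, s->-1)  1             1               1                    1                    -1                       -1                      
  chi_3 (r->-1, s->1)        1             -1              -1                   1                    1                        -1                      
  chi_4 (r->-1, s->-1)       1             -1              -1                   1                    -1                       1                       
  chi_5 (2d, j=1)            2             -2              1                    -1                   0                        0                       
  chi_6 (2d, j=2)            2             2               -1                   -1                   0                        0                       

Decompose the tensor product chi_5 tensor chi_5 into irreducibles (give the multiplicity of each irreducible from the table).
chi_5 tensor chi_5 = chi_1 + chi_2 + chi_6 (all other irreducibles have multiplicity 0).

Why: The character of a tensor product is the pointwise product (chi_5 * chi_5)(C) = chi_5(C) * chi_5(C):
  {e}: (2)*(2), {r^3}: (-2)*(-2), {r^1, r^5}: (1)*(1), {r^2, r^4}: (-1)*(-1), {s, sr^2, ...}: (0)*(0), {sr, sr^3, ...}: (0)*(0)
so (chi_5 * chi_5) takes values
  {e} -> 4, {r^3} -> 4, {r^1, r^5} -> 1, {r^2, r^4} -> 1, {s, sr^2, ...} -> 0, {sr, sr^3, ...} -> 0.
Now take the inner product of this character with each irreducible chi from the table, <chi_5*chi_5, chi> = (1/12) sum_C |C| (chi_5*chi_5)(C) conj(chi(C)):
  <chi_5*chi_5, chi_1> = (1/12)[1*(4)*conj(1) + 1*(4)*conj(1) + 2*(1)*conj(1) + 2*(1)*conj(1) + 3*(0)*conj(1) + 3*(0)*conj(1)]
      = (1/12)[(4) + (4) + (2) + (2) + (0) + (0)] = 12/12 = 1
  <chi_5*chi_5, chi_2> = (1/12)[1*(4)*conj(1) + 1*(4)*conj(1) + 2*(1)*conj(1) + 2*(1)*conj(1) + 3*(0)*conj(-1) + 3*(0)*conj(-1)]
      = (1/12)[(4) + (4) + (2) + (2) + (0) + (0)] = 12/12 = 1
  <chi_5*chi_5, chi_3> = (1/12)[1*(4)*conj(1) + 1*(4)*conj(-1) + 2*(1)*conj(-1) + 2*(1)*conj(1) + 3*(0)*conj(1) + 3*(0)*conj(-1)]
      = (1/12)[(4) + (-4) + (-2) + (2) + (0) + (0)] = 0/12 = 0
  <chi_5*chi_5, chi_4> = (1/12)[1*(4)*conj(1) + 1*(4)*conj(-1) + 2*(1)*conj(-1) + 2*(1)*conj(1) + 3*(0)*conj(-1) + 3*(0)*conj(1)]
      = (1/12)[(4) + (-4) + (-2) + (2) + (0) + (0)] = 0/12 = 0
  <chi_5*chi_5, chi_5> = (1/12)[1*(4)*conj(2) + 1*(4)*conj(-2) + 2*(1)*conj(1) + 2*(1)*conj(-1) + 3*(0)*conj(0) + 3*(0)*conj(0)]
      = (1/12)[(8) + (-8) + (2) + (-2) + (0) + (0)] = 0/12 = 0
  <chi_5*chi_5, chi_6> = (1/12)[1*(4)*conj(2) + 1*(4)*conj(2) + 2*(1)*conj(-1) + 2*(1)*conj(-1) + 3*(0)*conj(0) + 3*(0)*conj(0)]
      = (1/12)[(8) + (8) + (-2) + (-2) + (0) + (0)] = 12/12 = 1
Hence the multiplicities are chi_1: 1, chi_2: 1, chi_6: 1. Dimension check: dim(chi_5)*dim(chi_5) = 2*2 = 4 and sum (mult * dim) = 1*1 + 1*1 + 1*2 = 4.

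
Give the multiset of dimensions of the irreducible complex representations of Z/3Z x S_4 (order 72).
Dimensions: 1, 1, 1, 1, 1, 1, 2, 2, 2, 3, 3, 3, 3, 3, 3

Details: There are 15 irreducibles (= number of conjugacy classes). Their dimensions d_i satisfy sum d_i^2 = |G| = 72: 1 + 1 + 1 + 1 + 1 + 1 + 4 + 4 + 4 + 9 + 9 + 9 + 9 + 9 + 9 = 72. (For the product with Z/3Z: each of the 3 1-dim characters of Z/3Z tensors with each irrep of S_4, giving 3 copies of each S_4-dimension.)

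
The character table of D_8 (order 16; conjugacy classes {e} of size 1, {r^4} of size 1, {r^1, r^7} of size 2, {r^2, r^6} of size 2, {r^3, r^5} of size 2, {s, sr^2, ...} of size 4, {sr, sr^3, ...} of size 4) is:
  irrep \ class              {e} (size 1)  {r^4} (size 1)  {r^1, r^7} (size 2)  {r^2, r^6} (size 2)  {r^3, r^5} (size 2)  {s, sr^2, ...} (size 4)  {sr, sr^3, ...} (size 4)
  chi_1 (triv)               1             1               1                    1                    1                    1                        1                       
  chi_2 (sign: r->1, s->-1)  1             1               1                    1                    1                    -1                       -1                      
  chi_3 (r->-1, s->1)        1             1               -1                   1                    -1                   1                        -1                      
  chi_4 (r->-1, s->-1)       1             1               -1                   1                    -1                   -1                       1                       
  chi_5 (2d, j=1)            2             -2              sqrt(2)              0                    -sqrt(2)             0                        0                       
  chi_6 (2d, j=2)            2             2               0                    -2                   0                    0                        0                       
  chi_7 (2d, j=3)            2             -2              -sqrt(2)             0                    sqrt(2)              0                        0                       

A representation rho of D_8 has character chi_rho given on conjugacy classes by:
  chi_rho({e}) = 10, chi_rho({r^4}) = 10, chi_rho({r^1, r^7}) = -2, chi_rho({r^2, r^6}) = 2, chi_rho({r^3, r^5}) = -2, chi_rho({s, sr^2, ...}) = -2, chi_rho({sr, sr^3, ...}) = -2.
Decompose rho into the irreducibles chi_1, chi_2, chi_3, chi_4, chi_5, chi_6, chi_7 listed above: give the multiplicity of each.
Multiplicities: chi_1: 0, chi_2: 2, chi_3: 2, chi_4: 2, chi_5: 0, chi_6: 2, chi_7: 0.

Working: Use <chi_rho, chi> = (1/|G|) sum_C |C| * chi_rho(C) * conj(chi(C)) with |G| = 16 for each irreducible chi in the table:
  <chi_rho, chi_1> = (1/16)[1*(10)*conj(1) + 1*(10)*conj(1) + 2*(-2)*conj(1) + 2*(2)*conj(1) + 2*(-2)*conj(1) + 4*(-2)*conj(1) + 4*(-2)*conj(1)]
      = (1/16)[(10) + (10) + (-4) + (4) + (-4) + (-8) + (-8)] = 0/16 = 0
  <chi_rho, chi_2> = (1/16)[1*(10)*conj(1) + 1*(10)*conj(1) + 2*(-2)*conj(1) + 2*(2)*conj(1) + 2*(-2)*conj(1) + 4*(-2)*conj(-1) + 4*(-2)*conj(-1)]
      = (1/16)[(10) + (10) + (-4) + (4) + (-4) + (8) + (8)] = 32/16 = 2
  <chi_rho, chi_3> = (1/16)[1*(10)*conj(1) + 1*(10)*conj(1) + 2*(-2)*conj(-1) + 2*(2)*conj(1) + 2*(-2)*conj(-1) + 4*(-2)*conj(1) + 4*(-2)*conj(-1)]
      = (1/16)[(10) + (10) + (4) + (4) + (4) + (-8) + (8)] = 32/16 = 2
  <chi_rho, chi_4> = (1/16)[1*(10)*conj(1) + 1*(10)*conj(1) + 2*(-2)*conj(-1) + 2*(2)*conj(1) + 2*(-2)*conj(-1) + 4*(-2)*conj(-1) + 4*(-2)*conj(1)]
      = (1/16)[(10) + (10) + (4) + (4) + (4) + (8) + (-8)] = 32/16 = 2
  <chi_rho, chi_5> = (1/16)[1*(10)*conj(2) + 1*(10)*conj(-2) + 2*(-2)*conj(sqrt(2)) + 2*(2)*conj(0) + 2*(-2)*conj(-sqrt(2)) + 4*(-2)*conj(0) + 4*(-2)*conj(0)]
      = (1/16)[(20) + (-20) + (-4*sqrt(2)) + (0) + (4*sqrt(2)) + (0) + (0)] = 0/16 = 0
  <chi_rho, chi_6> = (1/16)[1*(10)*conj(2) + 1*(10)*conj(2) + 2*(-2)*conj(0) + 2*(2)*conj(-2) + 2*(-2)*conj(0) + 4*(-2)*conj(0) + 4*(-2)*conj(0)]
      = (1/16)[(20) + (20) + (0) + (-8) + (0) + (0) + (0)] = 32/16 = 2
  <chi_rho, chi_7> = (1/16)[1*(10)*conj(2) + 1*(10)*conj(-2) + 2*(-2)*conj(-sqrt(2)) + 2*(2)*conj(0) + 2*(-2)*conj(sqrt(2)) + 4*(-2)*conj(0) + 4*(-2)*conj(0)]
      = (1/16)[(20) + (-20) + (4*sqrt(2)) + (0) + (-4*sqrt(2)) + (0) + (0)] = 0/16 = 0
Dimension check: dim(rho) = sum (mult * dim) = 0*1 + 2*1 + 2*1 + 2*1 + 0*2 + 2*2 + 0*2 = 10 = chi_rho(e) = 10.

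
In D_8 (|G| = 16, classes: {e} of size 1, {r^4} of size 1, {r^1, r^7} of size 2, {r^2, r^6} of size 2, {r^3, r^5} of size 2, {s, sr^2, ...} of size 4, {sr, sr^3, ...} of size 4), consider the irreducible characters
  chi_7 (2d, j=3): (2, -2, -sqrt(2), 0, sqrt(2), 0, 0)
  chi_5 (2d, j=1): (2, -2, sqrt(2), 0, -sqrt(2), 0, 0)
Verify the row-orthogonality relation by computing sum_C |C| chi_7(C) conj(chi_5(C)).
Sum = 0; so <chi_7, chi_5> = 0 (distinct irreducibles are orthogonal).

Working: Compute term by term over conjugacy classes (|C| * chi_7(C) * conj(chi_5(C))):
  1*(2)*conj(2) + 1*(-2)*conj(-2) + 2*(-sqrt(2))*conj(sqrt(2)) + 2*(0)*conj(0) + 2*(sqrt(2))*conj(-sqrt(2)) + 4*(0)*conj(0) + 4*(0)*conj(0)
  = (4) + (4) + (-4) + (0) + (-4) + (0) + (0)
  = 0.
Dividing by |G| = 16 gives 0/16 = 0, matching the row-orthogonality relation <chi_7, chi_5> = [chi_7 = chi_5].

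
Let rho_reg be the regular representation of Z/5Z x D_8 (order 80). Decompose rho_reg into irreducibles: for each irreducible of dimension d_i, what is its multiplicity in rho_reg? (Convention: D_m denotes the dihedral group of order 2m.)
Each irreducible V_i of dimension d_i appears with multiplicity d_i, i.e. rho_reg = (direct sum over all irreducibles V_i) d_i V_i. The irreducible dimensions for Z/5Z x D_8 are 1, 1, 1, 1, 1, 1, 1, 1, 1, 1, 1, 1, 1, 1, 1, 1, 1, 1, 1, 1, 2, 2, 2, 2, 2, 2, 2, 2, 2, 2, 2, 2, 2, 2, 2: 20 irreducibles of dimension 1, each with multiplicity 1; 15 irreducibles of dimension 2, each with multiplicity 2. Total dimension 20*1*1 + 15*2*2 = 80 = |G|.

Details: General theorem: in the regular representation of a finite group G, each irreducible appears with multiplicity equal to its dimension. Check: dim(rho_reg) = sum d_i^2 = 1 + 1 + 1 + 1 + 1 + 1 + 1 + 1 + 1 + 1 + 1 + 1 + 1 + 1 + 1 + 1 + 1 + 1 + 1 + 1 + 4 + 4 + 4 + 4 + 4 + 4 + 4 + 4 + 4 + 4 + 4 + 4 + 4 + 4 + 4 = 80 = |G|.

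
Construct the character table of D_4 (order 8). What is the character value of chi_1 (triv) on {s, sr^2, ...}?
Conjugacy classes: {e} of size 1, {r^2} of size 1, {r^1, r^3} of size 2, {s, sr^2, ...} of size 2, {sr, sr^3, ...} of size 2.
Character table:
  irrep \ class              {e} (size 1)  {r^2} (size 1)  {r^1, r^3} (size 2)  {s, sr^2, ...} (size 2)  {sr, sr^3, ...} (size 2)
  chi_1 (triv)               1             1               1                    1                        1                       
  chi_2 (sign: r->1, s->-1)  1             1               1                    -1                       -1                      
  chi_3 (r->-1, s->1)        1             1               -1                   1                        -1                      
  chi_4 (r->-1, s->-1)       1             1               -1                   -1                       1                       
  chi_5 (2d, j=1)            2             -2              0                    0                        0                       

Spot check: chi_1 (triv) on {s, sr^2, ...} = 1.

Proof sketch: D_4 has order 2*4 = 8 with 5 conjugacy classes, hence 5 irreducibles. Sum of squared dims 1 + 1 + 1 + 1 + 4 = 8 = |G|. Linear characters come from the abelianisation; the 2-dimensional irreps have character r^k -> 2*cos(2*pi*j*k/4), reflections -> 0.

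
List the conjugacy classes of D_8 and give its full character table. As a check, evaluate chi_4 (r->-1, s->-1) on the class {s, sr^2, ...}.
Conjugacy classes: {e} of size 1, {r^4} of size 1, {r^1, r^7} of size 2, {r^2, r^6} of size 2, {r^3, r^5} of size 2, {s, sr^2, ...} of size 4, {sr, sr^3, ...} of size 4.
Character table:
  irrep \ class              {e} (size 1)  {r^4} (size 1)  {r^1, r^7} (size 2)  {r^2, r^6} (size 2)  {r^3, r^5} (size 2)  {s, sr^2, ...} (size 4)  {sr, sr^3, ...} (size 4)
  chi_1 (triv)               1             1               1                    1                    1                    1                        1                       
  chi_2 (sign: r->1, s->-1)  1             1               1                    1                    1                    -1                       -1                      
  chi_3 (r->-1, s->1)        1             1               -1                   1                    -1                   1                        -1                      
  chi_4 (r->-1, s->-1)       1             1               -1                   1                    -1                   -1                       1                       
  chi_5 (2d, j=1)            2             -2              sqrt(2)              0                    -sqrt(2)             0                        0                       
  chi_6 (2d, j=2)            2             2               0                    -2                   0                    0                        0                       
  chi_7 (2d, j=3)            2             -2              -sqrt(2)             0                    sqrt(2)              0                        0                       

Spot check: chi_4 (r->-1, s->-1) on {s, sr^2, ...} = -1.

D_8 has order 2*8 = 16 with 7 conjugacy classes, hence 7 irreducibles. Sum of squared dims 1 + 1 + 1 + 1 + 4 + 4 + 4 = 16 = |G|. Linear characters come from the abelianisation; the 2-dimensional irreps have character r^k -> 2*cos(2*pi*j*k/8), reflections -> 0.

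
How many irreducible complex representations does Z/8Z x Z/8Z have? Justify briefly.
64

Argument: The number of irreducible complex representations of a finite group equals its number of conjugacy classes. Z/8Z x Z/8Z is abelian of order 64, so every element is its own conjugacy class: 64 classes, so Z/8Z x Z/8Z (order 64) has exactly 64 irreducible complex representations.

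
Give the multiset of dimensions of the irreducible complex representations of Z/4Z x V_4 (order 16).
Dimensions: 1, 1, 1, 1, 1, 1, 1, 1, 1, 1, 1, 1, 1, 1, 1, 1

Why: There are 16 irreducibles (= number of conjugacy classes). Their dimensions d_i satisfy sum d_i^2 = |G| = 16: 1 + 1 + 1 + 1 + 1 + 1 + 1 + 1 + 1 + 1 + 1 + 1 + 1 + 1 + 1 + 1 = 16. (For the product with Z/4Z: each of the 4 1-dim characters of Z/4Z tensors with each irrep of V_4, giving 4 copies of each V_4-dimension.)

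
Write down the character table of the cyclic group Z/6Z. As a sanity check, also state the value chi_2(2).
Character table of Z/6Z (irreps indexed chi_0,...,chi_5 with chi_k(m) = zeta_6^(k*m), zeta_6 = exp(2*pi*i/6)):
  irrep \ class  {0} (size 1)  {1} (size 1)    {2} (size 1)    {3} (size 1)  {4} (size 1)    {5} (size 1)  
  chi_0          1             1               1               1             1               1             
  chi_1          1             exp(I*pi/3)     exp(2*I*pi/3)   -1            exp(-2*I*pi/3)  exp(-I*pi/3)  
  chi_2          1             exp(2*I*pi/3)   exp(-2*I*pi/3)  1             exp(2*I*pi/3)   exp(-2*I*pi/3)
  chi_3          1             -1              1               -1            1               -1            
  chi_4          1             exp(-2*I*pi/3)  exp(2*I*pi/3)   1             exp(-2*I*pi/3)  exp(2*I*pi/3) 
  chi_5          1             exp(-I*pi/3)    exp(-2*I*pi/3)  -1            exp(2*I*pi/3)   exp(I*pi/3)   

Spot check: chi_2(2) = zeta_6^(2*2) = zeta_6^4 = exp(-2*I*pi/3).

Justification: Z/6Z is abelian, so all 6 irreducible complex representations are 1-dimensional. They are given by chi_k(m) = zeta_6^(k*m) for k = 0,...,5. Row orthogonality: sum_m chi_k(m) conj(chi_l(m)) = 6 * [k = l].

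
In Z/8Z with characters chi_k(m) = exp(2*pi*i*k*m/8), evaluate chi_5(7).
chi_5(7) = zeta_8^35 = exp(3*I*pi/4)

Solution. chi_5(7) = zeta_8^(5*7) = zeta_8^35. Since zeta_8^8 = 1, this equals zeta_8^3 = exp(2*pi*i*3/8) = exp(3*I*pi/4).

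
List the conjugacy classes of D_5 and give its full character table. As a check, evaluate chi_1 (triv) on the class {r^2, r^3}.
Conjugacy classes: {e} of size 1, {r^1, r^4} of size 2, {r^2, r^3} of size 2, {s, sr, ..., sr^4} of size 5.
Character table:
  irrep \ class              {e} (size 1)  {r^1, r^4} (size 2)  {r^2, r^3} (size 2)  {s, sr, ..., sr^4} (size 5)
  chi_1 (triv)               1             1                    1                    1                          
  chi_2 (sign: r->1, s->-1)  1             1                    1                    -1                         
  chi_3 (2d, j=1)            2             -1/2 + sqrt(5)/2     -sqrt(5)/2 - 1/2     0                          
  chi_4 (2d, j=2)            2             -sqrt(5)/2 - 1/2     -1/2 + sqrt(5)/2     0                          

Spot check: chi_1 (triv) on {r^2, r^3} = 1.

Argument: D_5 has order 2*5 = 10 with 4 conjugacy classes, hence 4 irreducibles. Sum of squared dims 1 + 1 + 4 + 4 = 10 = |G|. Linear characters come from the abelianisation; the 2-dimensional irreps have character r^k -> 2*cos(2*pi*j*k/5), reflections -> 0.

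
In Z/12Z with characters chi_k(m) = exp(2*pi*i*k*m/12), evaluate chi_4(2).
chi_4(2) = zeta_12^8 = exp(-2*I*pi/3)

Justification: chi_4(2) = zeta_12^(4*2) = zeta_12^8. Since zeta_12^12 = 1, this equals zeta_12^8 = exp(2*pi*i*8/12) = exp(-2*I*pi/3).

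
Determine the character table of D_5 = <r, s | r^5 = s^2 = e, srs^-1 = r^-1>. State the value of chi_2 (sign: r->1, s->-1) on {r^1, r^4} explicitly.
Conjugacy classes: {e} of size 1, {r^1, r^4} of size 2, {r^2, r^3} of size 2, {s, sr, ..., sr^4} of size 5.
Character table:
  irrep \ class              {e} (size 1)  {r^1, r^4} (size 2)  {r^2, r^3} (size 2)  {s, sr, ..., sr^4} (size 5)
  chi_1 (triv)               1             1                    1                    1                          
  chi_2 (sign: r->1, s->-1)  1             1                    1                    -1                         
  chi_3 (2d, j=1)            2             -1/2 + sqrt(5)/2     -sqrt(5)/2 - 1/2     0                          
  chi_4 (2d, j=2)            2             -sqrt(5)/2 - 1/2     -1/2 + sqrt(5)/2     0                          

Spot check: chi_2 (sign: r->1, s->-1) on {r^1, r^4} = 1.

Explanation: D_5 has order 2*5 = 10 with 4 conjugacy classes, hence 4 irreducibles. Sum of squared dims 1 + 1 + 4 + 4 = 10 = |G|. Linear characters come from the abelianisation; the 2-dimensional irreps have character r^k -> 2*cos(2*pi*j*k/5), reflections -> 0.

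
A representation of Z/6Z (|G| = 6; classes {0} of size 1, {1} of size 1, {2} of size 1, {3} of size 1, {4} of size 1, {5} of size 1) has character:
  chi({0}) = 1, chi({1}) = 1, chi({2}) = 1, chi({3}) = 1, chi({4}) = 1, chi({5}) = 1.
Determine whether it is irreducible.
Irreducible: <chi, chi> = 1.

Working: <chi, chi> = (1/|G|) sum_C |C| * |chi(C)|^2 = (1/6)[1*|1|^2 + 1*|1|^2 + 1*|1|^2 + 1*|1|^2 + 1*|1|^2 + 1*|1|^2]
  = (1/6)[(1) + (1) + (1) + (1) + (1) + (1)] = 6/6 = 1.
(Exp terms are combined using exp(i*s)*conj(exp(i*t)) = exp(i*(s-t)), and sums of them are collapsed using the identity that for every m > 1 the m distinct m-th roots of unity sum to 0, e.g. 1 + exp(2*I*pi/3) + exp(-2*I*pi/3) = 0.)
A character is irreducible iff <chi, chi> = 1, so this representation is irreducible.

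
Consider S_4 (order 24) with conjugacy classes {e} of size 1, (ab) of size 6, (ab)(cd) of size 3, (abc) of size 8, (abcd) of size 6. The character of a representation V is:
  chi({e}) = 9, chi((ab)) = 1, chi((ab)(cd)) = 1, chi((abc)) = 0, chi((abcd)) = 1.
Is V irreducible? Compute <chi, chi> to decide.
Not irreducible (reducible): <chi, chi> = 4 > 1.

Justification: <chi, chi> = (1/|G|) sum_C |C| * |chi(C)|^2 = (1/24)[1*|9|^2 + 6*|1|^2 + 3*|1|^2 + 8*|0|^2 + 6*|1|^2]
  = (1/24)[(81) + (6) + (3) + (0) + (6)] = 96/24 = 4.
A character is irreducible iff <chi, chi> = 1, so this representation is reducible.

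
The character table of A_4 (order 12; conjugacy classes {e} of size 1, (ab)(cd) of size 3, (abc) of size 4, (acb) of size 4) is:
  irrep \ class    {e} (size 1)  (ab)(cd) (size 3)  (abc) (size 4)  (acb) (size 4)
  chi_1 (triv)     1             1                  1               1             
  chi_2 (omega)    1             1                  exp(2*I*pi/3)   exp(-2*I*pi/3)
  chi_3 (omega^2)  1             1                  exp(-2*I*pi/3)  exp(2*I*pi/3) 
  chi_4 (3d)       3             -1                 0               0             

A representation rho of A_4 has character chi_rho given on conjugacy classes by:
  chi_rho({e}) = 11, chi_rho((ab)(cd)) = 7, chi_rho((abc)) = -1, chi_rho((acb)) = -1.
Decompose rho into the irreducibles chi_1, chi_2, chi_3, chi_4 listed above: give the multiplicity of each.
Multiplicities: chi_1: 2, chi_2: 3, chi_3: 3, chi_4: 1.

Proof sketch: Use <chi_rho, chi> = (1/|G|) sum_C |C| * chi_rho(C) * conj(chi(C)) with |G| = 12 for each irreducible chi in the table:
  <chi_rho, chi_1> = (1/12)[1*(11)*conj(1) + 3*(7)*conj(1) + 4*(-1)*conj(1) + 4*(-1)*conj(1)]
      = (1/12)[(11) + (21) + (-4) + (-4)] = 24/12 = 2
  <chi_rho, chi_2> = (1/12)[1*(11)*conj(1) + 3*(7)*conj(1) + 4*(-1)*conj(exp(2*I*pi/3)) + 4*(-1)*conj(exp(-2*I*pi/3))]
      = (1/12)[(11) + (21) + (12 + 8*exp(-2*I*pi/3) + 12*exp(2*I*pi/3)) + (12 + 12*exp(-2*I*pi/3) + 8*exp(2*I*pi/3))] = 36/12 = 3
  <chi_rho, chi_3> = (1/12)[1*(11)*conj(1) + 3*(7)*conj(1) + 4*(-1)*conj(exp(-2*I*pi/3)) + 4*(-1)*conj(exp(2*I*pi/3))]
      = (1/12)[(11) + (21) + (12 + 12*exp(-2*I*pi/3) + 8*exp(2*I*pi/3)) + (12 + 8*exp(-2*I*pi/3) + 12*exp(2*I*pi/3))] = 36/12 = 3
  <chi_rho, chi_4> = (1/12)[1*(11)*conj(3) + 3*(7)*conj(-1) + 4*(-1)*conj(0) + 4*(-1)*conj(0)]
      = (1/12)[(33) + (-21) + (0) + (0)] = 12/12 = 1
(Exp terms are combined using exp(i*s)*conj(exp(i*t)) = exp(i*(s-t)), and sums of them are collapsed using the identity that for every m > 1 the m distinct m-th roots of unity sum to 0, e.g. 1 + exp(2*I*pi/3) + exp(-2*I*pi/3) = 0.)
Dimension check: dim(rho) = sum (mult * dim) = 2*1 + 3*1 + 3*1 + 1*3 = 11 = chi_rho(e) = 11.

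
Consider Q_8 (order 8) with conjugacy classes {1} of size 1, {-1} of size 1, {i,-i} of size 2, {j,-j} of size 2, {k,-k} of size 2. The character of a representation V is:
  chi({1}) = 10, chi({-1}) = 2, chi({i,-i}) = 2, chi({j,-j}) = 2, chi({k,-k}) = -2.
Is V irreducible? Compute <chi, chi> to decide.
Not irreducible (reducible): <chi, chi> = 16 > 1.

Argument: <chi, chi> = (1/|G|) sum_C |C| * |chi(C)|^2 = (1/8)[1*|10|^2 + 1*|2|^2 + 2*|2|^2 + 2*|2|^2 + 2*|-2|^2]
  = (1/8)[(100) + (4) + (8) + (8) + (8)] = 128/8 = 16.
A character is irreducible iff <chi, chi> = 1, so this representation is reducible.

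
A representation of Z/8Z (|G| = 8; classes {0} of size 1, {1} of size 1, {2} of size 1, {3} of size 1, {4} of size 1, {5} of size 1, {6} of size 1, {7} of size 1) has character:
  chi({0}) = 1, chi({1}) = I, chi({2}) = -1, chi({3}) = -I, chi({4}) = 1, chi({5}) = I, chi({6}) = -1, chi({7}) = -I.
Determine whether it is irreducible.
Irreducible: <chi, chi> = 1.

Working: <chi, chi> = (1/|G|) sum_C |C| * |chi(C)|^2 = (1/8)[1*|1|^2 + 1*|I|^2 + 1*|-1|^2 + 1*|-I|^2 + 1*|1|^2 + 1*|I|^2 + 1*|-1|^2 + 1*|-I|^2]
  = (1/8)[(1) + (1) + (1) + (1) + (1) + (1) + (1) + (1)] = 8/8 = 1.
(Exp terms are combined using exp(i*s)*conj(exp(i*t)) = exp(i*(s-t)), and sums of them are collapsed using the identity that for every m > 1 the m distinct m-th roots of unity sum to 0, e.g. 1 + exp(2*I*pi/3) + exp(-2*I*pi/3) = 0.)
A character is irreducible iff <chi, chi> = 1, so this representation is irreducible.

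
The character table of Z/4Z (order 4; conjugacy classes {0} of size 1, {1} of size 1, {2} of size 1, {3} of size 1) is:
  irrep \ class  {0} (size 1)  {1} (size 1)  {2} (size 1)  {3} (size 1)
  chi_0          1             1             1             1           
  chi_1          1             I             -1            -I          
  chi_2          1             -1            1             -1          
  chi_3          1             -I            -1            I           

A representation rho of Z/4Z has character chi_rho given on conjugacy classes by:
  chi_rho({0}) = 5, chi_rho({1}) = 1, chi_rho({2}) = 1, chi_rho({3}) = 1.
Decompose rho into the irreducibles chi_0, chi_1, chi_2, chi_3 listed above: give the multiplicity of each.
Multiplicities: chi_0: 2, chi_1: 1, chi_2: 1, chi_3: 1.

Use <chi_rho, chi> = (1/|G|) sum_C |C| * chi_rho(C) * conj(chi(C)) with |G| = 4 for each irreducible chi in the table:
  <chi_rho, chi_0> = (1/4)[1*(5)*conj(1) + 1*(1)*conj(1) + 1*(1)*conj(1) + 1*(1)*conj(1)]
      = (1/4)[(5) + (1) + (1) + (1)] = 8/4 = 2
  <chi_rho, chi_1> = (1/4)[1*(5)*conj(1) + 1*(1)*conj(I) + 1*(1)*conj(-1) + 1*(1)*conj(-I)]
      = (1/4)[(5) + (-I) + (-1) + (I)] = 4/4 = 1
  <chi_rho, chi_2> = (1/4)[1*(5)*conj(1) + 1*(1)*conj(-1) + 1*(1)*conj(1) + 1*(1)*conj(-1)]
      = (1/4)[(5) + (-1) + (1) + (-1)] = 4/4 = 1
  <chi_rho, chi_3> = (1/4)[1*(5)*conj(1) + 1*(1)*conj(-I) + 1*(1)*conj(-1) + 1*(1)*conj(I)]
      = (1/4)[(5) + (I) + (-1) + (-I)] = 4/4 = 1
(Exp terms are combined using exp(i*s)*conj(exp(i*t)) = exp(i*(s-t)), and sums of them are collapsed using the identity that for every m > 1 the m distinct m-th roots of unity sum to 0, e.g. 1 + exp(2*I*pi/3) + exp(-2*I*pi/3) = 0.)
Dimension check: dim(rho) = sum (mult * dim) = 2*1 + 1*1 + 1*1 + 1*1 = 5 = chi_rho(e) = 5.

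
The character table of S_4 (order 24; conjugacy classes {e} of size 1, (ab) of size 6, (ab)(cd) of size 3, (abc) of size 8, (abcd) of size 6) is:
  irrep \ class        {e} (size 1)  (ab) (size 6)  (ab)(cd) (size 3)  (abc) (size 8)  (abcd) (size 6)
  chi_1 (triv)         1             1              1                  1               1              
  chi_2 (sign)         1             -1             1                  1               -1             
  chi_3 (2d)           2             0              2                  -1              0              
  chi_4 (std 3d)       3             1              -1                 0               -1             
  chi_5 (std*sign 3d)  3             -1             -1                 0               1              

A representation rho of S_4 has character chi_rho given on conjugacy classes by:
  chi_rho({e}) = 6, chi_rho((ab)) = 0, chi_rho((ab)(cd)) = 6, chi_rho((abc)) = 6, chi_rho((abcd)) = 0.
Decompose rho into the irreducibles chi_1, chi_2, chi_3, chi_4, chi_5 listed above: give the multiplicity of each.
Multiplicities: chi_1: 3, chi_2: 3, chi_3: 0, chi_4: 0, chi_5: 0.

Explanation: Use <chi_rho, chi> = (1/|G|) sum_C |C| * chi_rho(C) * conj(chi(C)) with |G| = 24 for each irreducible chi in the table:
  <chi_rho, chi_1> = (1/24)[1*(6)*conj(1) + 6*(0)*conj(1) + 3*(6)*conj(1) + 8*(6)*conj(1) + 6*(0)*conj(1)]
      = (1/24)[(6) + (0) + (18) + (48) + (0)] = 72/24 = 3
  <chi_rho, chi_2> = (1/24)[1*(6)*conj(1) + 6*(0)*conj(-1) + 3*(6)*conj(1) + 8*(6)*conj(1) + 6*(0)*conj(-1)]
      = (1/24)[(6) + (0) + (18) + (48) + (0)] = 72/24 = 3
  <chi_rho, chi_3> = (1/24)[1*(6)*conj(2) + 6*(0)*conj(0) + 3*(6)*conj(2) + 8*(6)*conj(-1) + 6*(0)*conj(0)]
      = (1/24)[(12) + (0) + (36) + (-48) + (0)] = 0/24 = 0
  <chi_rho, chi_4> = (1/24)[1*(6)*conj(3) + 6*(0)*conj(1) + 3*(6)*conj(-1) + 8*(6)*conj(0) + 6*(0)*conj(-1)]
      = (1/24)[(18) + (0) + (-18) + (0) + (0)] = 0/24 = 0
  <chi_rho, chi_5> = (1/24)[1*(6)*conj(3) + 6*(0)*conj(-1) + 3*(6)*conj(-1) + 8*(6)*conj(0) + 6*(0)*conj(1)]
      = (1/24)[(18) + (0) + (-18) + (0) + (0)] = 0/24 = 0
Dimension check: dim(rho) = sum (mult * dim) = 3*1 + 3*1 + 0*2 + 0*3 + 0*3 = 6 = chi_rho(e) = 6.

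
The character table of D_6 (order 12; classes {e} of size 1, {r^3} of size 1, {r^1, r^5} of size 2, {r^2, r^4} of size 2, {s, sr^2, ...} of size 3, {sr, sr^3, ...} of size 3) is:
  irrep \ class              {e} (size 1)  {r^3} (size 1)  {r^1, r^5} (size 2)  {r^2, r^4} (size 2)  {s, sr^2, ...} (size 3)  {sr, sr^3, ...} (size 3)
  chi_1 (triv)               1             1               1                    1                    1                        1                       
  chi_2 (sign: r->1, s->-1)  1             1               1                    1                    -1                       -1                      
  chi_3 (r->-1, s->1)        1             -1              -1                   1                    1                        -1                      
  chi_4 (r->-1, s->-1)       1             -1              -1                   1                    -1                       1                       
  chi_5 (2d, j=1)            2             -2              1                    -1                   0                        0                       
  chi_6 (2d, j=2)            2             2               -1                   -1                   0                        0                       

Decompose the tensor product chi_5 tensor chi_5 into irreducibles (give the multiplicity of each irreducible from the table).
chi_5 tensor chi_5 = chi_1 + chi_2 + chi_6 (all other irreducibles have multiplicity 0).

Derivation: The character of a tensor product is the pointwise product (chi_5 * chi_5)(C) = chi_5(C) * chi_5(C):
  {e}: (2)*(2), {r^3}: (-2)*(-2), {r^1, r^5}: (1)*(1), {r^2, r^4}: (-1)*(-1), {s, sr^2, ...}: (0)*(0), {sr, sr^3, ...}: (0)*(0)
so (chi_5 * chi_5) takes values
  {e} -> 4, {r^3} -> 4, {r^1, r^5} -> 1, {r^2, r^4} -> 1, {s, sr^2, ...} -> 0, {sr, sr^3, ...} -> 0.
Now take the inner product of this character with each irreducible chi from the table, <chi_5*chi_5, chi> = (1/12) sum_C |C| (chi_5*chi_5)(C) conj(chi(C)):
  <chi_5*chi_5, chi_1> = (1/12)[1*(4)*conj(1) + 1*(4)*conj(1) + 2*(1)*conj(1) + 2*(1)*conj(1) + 3*(0)*conj(1) + 3*(0)*conj(1)]
      = (1/12)[(4) + (4) + (2) + (2) + (0) + (0)] = 12/12 = 1
  <chi_5*chi_5, chi_2> = (1/12)[1*(4)*conj(1) + 1*(4)*conj(1) + 2*(1)*conj(1) + 2*(1)*conj(1) + 3*(0)*conj(-1) + 3*(0)*conj(-1)]
      = (1/12)[(4) + (4) + (2) + (2) + (0) + (0)] = 12/12 = 1
  <chi_5*chi_5, chi_3> = (1/12)[1*(4)*conj(1) + 1*(4)*conj(-1) + 2*(1)*conj(-1) + 2*(1)*conj(1) + 3*(0)*conj(1) + 3*(0)*conj(-1)]
      = (1/12)[(4) + (-4) + (-2) + (2) + (0) + (0)] = 0/12 = 0
  <chi_5*chi_5, chi_4> = (1/12)[1*(4)*conj(1) + 1*(4)*conj(-1) + 2*(1)*conj(-1) + 2*(1)*conj(1) + 3*(0)*conj(-1) + 3*(0)*conj(1)]
      = (1/12)[(4) + (-4) + (-2) + (2) + (0) + (0)] = 0/12 = 0
  <chi_5*chi_5, chi_5> = (1/12)[1*(4)*conj(2) + 1*(4)*conj(-2) + 2*(1)*conj(1) + 2*(1)*conj(-1) + 3*(0)*conj(0) + 3*(0)*conj(0)]
      = (1/12)[(8) + (-8) + (2) + (-2) + (0) + (0)] = 0/12 = 0
  <chi_5*chi_5, chi_6> = (1/12)[1*(4)*conj(2) + 1*(4)*conj(2) + 2*(1)*conj(-1) + 2*(1)*conj(-1) + 3*(0)*conj(0) + 3*(0)*conj(0)]
      = (1/12)[(8) + (8) + (-2) + (-2) + (0) + (0)] = 12/12 = 1
Hence the multiplicities are chi_1: 1, chi_2: 1, chi_6: 1. Dimension check: dim(chi_5)*dim(chi_5) = 2*2 = 4 and sum (mult * dim) = 1*1 + 1*1 + 1*2 = 4.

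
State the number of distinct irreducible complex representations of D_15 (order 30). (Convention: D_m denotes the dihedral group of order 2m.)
9

Explanation: The number of irreducible complex representations of a finite group equals its number of conjugacy classes. D_15 has 9 conjugacy classes ((n+3)/2 for n odd), so D_15 (order 30) has exactly 9 irreducible complex representations.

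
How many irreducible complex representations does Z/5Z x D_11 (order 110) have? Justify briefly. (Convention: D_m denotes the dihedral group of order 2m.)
35

Argument: The number of irreducible complex representations of a finite group equals its number of conjugacy classes. For a direct product, #classes(G x H) = #classes(G) * #classes(H). Z/5Z has 5 classes (abelian), D_11 has 7 classes, so 5 * 7 = 35, so Z/5Z x D_11 (order 110) has exactly 35 irreducible complex representations.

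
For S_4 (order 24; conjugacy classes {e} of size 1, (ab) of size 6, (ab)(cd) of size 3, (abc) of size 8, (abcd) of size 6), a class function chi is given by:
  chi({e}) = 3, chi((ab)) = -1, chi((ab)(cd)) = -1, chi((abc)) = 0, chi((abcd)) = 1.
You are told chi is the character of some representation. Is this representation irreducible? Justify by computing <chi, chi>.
Irreducible: <chi, chi> = 1.

Argument: <chi, chi> = (1/|G|) sum_C |C| * |chi(C)|^2 = (1/24)[1*|3|^2 + 6*|-1|^2 + 3*|-1|^2 + 8*|0|^2 + 6*|1|^2]
  = (1/24)[(9) + (6) + (3) + (0) + (6)] = 24/24 = 1.
A character is irreducible iff <chi, chi> = 1, so this representation is irreducible.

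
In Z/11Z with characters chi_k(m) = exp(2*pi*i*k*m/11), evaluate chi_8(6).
chi_8(6) = zeta_11^48 = exp(8*I*pi/11)

Justification: chi_8(6) = zeta_11^(8*6) = zeta_11^48. Since zeta_11^11 = 1, this equals zeta_11^4 = exp(2*pi*i*4/11) = exp(8*I*pi/11).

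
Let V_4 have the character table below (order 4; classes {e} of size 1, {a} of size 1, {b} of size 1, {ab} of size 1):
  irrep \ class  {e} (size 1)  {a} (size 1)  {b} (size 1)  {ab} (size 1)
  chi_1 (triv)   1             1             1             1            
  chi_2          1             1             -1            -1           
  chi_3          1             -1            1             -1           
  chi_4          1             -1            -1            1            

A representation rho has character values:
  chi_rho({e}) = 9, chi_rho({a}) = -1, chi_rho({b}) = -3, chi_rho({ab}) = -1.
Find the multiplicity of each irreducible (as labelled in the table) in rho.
Multiplicities: chi_1: 1, chi_2: 3, chi_3: 2, chi_4: 3.

Justification: Use <chi_rho, chi> = (1/|G|) sum_C |C| * chi_rho(C) * conj(chi(C)) with |G| = 4 for each irreducible chi in the table:
  <chi_rho, chi_1> = (1/4)[1*(9)*conj(1) + 1*(-1)*conj(1) + 1*(-3)*conj(1) + 1*(-1)*conj(1)]
      = (1/4)[(9) + (-1) + (-3) + (-1)] = 4/4 = 1
  <chi_rho, chi_2> = (1/4)[1*(9)*conj(1) + 1*(-1)*conj(1) + 1*(-3)*conj(-1) + 1*(-1)*conj(-1)]
      = (1/4)[(9) + (-1) + (3) + (1)] = 12/4 = 3
  <chi_rho, chi_3> = (1/4)[1*(9)*conj(1) + 1*(-1)*conj(-1) + 1*(-3)*conj(1) + 1*(-1)*conj(-1)]
      = (1/4)[(9) + (1) + (-3) + (1)] = 8/4 = 2
  <chi_rho, chi_4> = (1/4)[1*(9)*conj(1) + 1*(-1)*conj(-1) + 1*(-3)*conj(-1) + 1*(-1)*conj(1)]
      = (1/4)[(9) + (1) + (3) + (-1)] = 12/4 = 3
Dimension check: dim(rho) = sum (mult * dim) = 1*1 + 3*1 + 2*1 + 3*1 = 9 = chi_rho(e) = 9.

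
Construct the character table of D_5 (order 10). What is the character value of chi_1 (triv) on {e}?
Conjugacy classes: {e} of size 1, {r^1, r^4} of size 2, {r^2, r^3} of size 2, {s, sr, ..., sr^4} of size 5.
Character table:
  irrep \ class              {e} (size 1)  {r^1, r^4} (size 2)  {r^2, r^3} (size 2)  {s, sr, ..., sr^4} (size 5)
  chi_1 (triv)               1             1                    1                    1                          
  chi_2 (sign: r->1, s->-1)  1             1                    1                    -1                         
  chi_3 (2d, j=1)            2             -1/2 + sqrt(5)/2     -sqrt(5)/2 - 1/2     0                          
  chi_4 (2d, j=2)            2             -sqrt(5)/2 - 1/2     -1/2 + sqrt(5)/2     0                          

Spot check: chi_1 (triv) on {e} = 1.

Working: D_5 has order 2*5 = 10 with 4 conjugacy classes, hence 4 irreducibles. Sum of squared dims 1 + 1 + 4 + 4 = 10 = |G|. Linear characters come from the abelianisation; the 2-dimensional irreps have character r^k -> 2*cos(2*pi*j*k/5), reflections -> 0.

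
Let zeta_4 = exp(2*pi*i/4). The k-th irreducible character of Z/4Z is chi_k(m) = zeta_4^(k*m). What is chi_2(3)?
chi_2(3) = zeta_4^6 = -1

Solution. chi_2(3) = zeta_4^(2*3) = zeta_4^6. Since zeta_4^4 = 1, this equals zeta_4^2 = exp(2*pi*i*2/4) = -1.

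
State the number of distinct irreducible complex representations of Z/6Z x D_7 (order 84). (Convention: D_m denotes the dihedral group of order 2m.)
30

Proof sketch: The number of irreducible complex representations of a finite group equals its number of conjugacy classes. For a direct product, #classes(G x H) = #classes(G) * #classes(H). Z/6Z has 6 classes (abelian), D_7 has 5 classes, so 6 * 5 = 30, so Z/6Z x D_7 (order 84) has exactly 30 irreducible complex representations.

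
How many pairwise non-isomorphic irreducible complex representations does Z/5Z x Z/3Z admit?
15

Reasoning: The number of irreducible complex representations of a finite group equals its number of conjugacy classes. Z/5Z x Z/3Z is abelian of order 15, so every element is its own conjugacy class: 15 classes, so Z/5Z x Z/3Z (order 15) has exactly 15 irreducible complex representations.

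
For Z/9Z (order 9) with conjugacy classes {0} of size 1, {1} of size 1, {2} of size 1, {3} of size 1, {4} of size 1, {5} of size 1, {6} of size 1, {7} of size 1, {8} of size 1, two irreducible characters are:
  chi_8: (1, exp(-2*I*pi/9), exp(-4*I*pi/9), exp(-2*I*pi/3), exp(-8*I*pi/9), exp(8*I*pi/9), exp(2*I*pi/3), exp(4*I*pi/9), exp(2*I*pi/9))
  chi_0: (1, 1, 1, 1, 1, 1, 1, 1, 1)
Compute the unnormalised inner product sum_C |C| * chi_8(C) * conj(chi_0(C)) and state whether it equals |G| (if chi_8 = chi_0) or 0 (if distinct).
Sum = 0; so <chi_8, chi_0> = 0 (distinct irreducibles are orthogonal).

Why: Compute term by term over conjugacy classes (|C| * chi_8(C) * conj(chi_0(C))):
  1*(1)*conj(1) + 1*(exp(-2*I*pi/9))*conj(1) + 1*(exp(-4*I*pi/9))*conj(1) + 1*(exp(-2*I*pi/3))*conj(1) + 1*(exp(-8*I*pi/9))*conj(1) + 1*(exp(8*I*pi/9))*conj(1) + 1*(exp(2*I*pi/3))*conj(1) + 1*(exp(4*I*pi/9))*conj(1) + 1*(exp(2*I*pi/9))*conj(1)
  = (1) + (exp(-2*I*pi/9)) + (exp(-4*I*pi/9)) + (exp(-2*I*pi/3)) + (exp(-8*I*pi/9)) + (exp(8*I*pi/9)) + (exp(2*I*pi/3)) + (exp(4*I*pi/9)) + (exp(2*I*pi/9))
  = 0.
(Exp terms are combined using exp(i*s)*conj(exp(i*t)) = exp(i*(s-t)), and sums of them are collapsed using the identity that for every m > 1 the m distinct m-th roots of unity sum to 0, e.g. 1 + exp(2*I*pi/3) + exp(-2*I*pi/3) = 0.)
Dividing by |G| = 9 gives 0/9 = 0, matching the row-orthogonality relation <chi_8, chi_0> = [chi_8 = chi_0].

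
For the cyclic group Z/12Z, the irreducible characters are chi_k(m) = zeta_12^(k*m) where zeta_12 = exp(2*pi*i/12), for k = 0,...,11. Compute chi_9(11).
chi_9(11) = zeta_12^99 = I

Reasoning: chi_9(11) = zeta_12^(9*11) = zeta_12^99. Since zeta_12^12 = 1, this equals zeta_12^3 = exp(2*pi*i*3/12) = I.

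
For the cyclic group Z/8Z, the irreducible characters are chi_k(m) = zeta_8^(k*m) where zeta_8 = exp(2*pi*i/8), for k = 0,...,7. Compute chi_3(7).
chi_3(7) = zeta_8^21 = exp(-3*I*pi/4)

Argument: chi_3(7) = zeta_8^(3*7) = zeta_8^21. Since zeta_8^8 = 1, this equals zeta_8^5 = exp(2*pi*i*5/8) = exp(-3*I*pi/4).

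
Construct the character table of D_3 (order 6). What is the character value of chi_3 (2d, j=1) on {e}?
Conjugacy classes: {e} of size 1, {r^1, r^2} of size 2, {s, sr, ..., sr^2} of size 3.
Character table:
  irrep \ class              {e} (size 1)  {r^1, r^2} (size 2)  {s, sr, ..., sr^2} (size 3)
  chi_1 (triv)               1             1                    1                          
  chi_2 (sign: r->1, s->-1)  1             1                    -1                         
  chi_3 (2d, j=1)            2             -1                   0                          

Spot check: chi_3 (2d, j=1) on {e} = 2.

Explanation: D_3 has order 2*3 = 6 with 3 conjugacy classes, hence 3 irreducibles. Sum of squared dims 1 + 1 + 4 = 6 = |G|. Linear characters come from the abelianisation; the 2-dimensional irreps have character r^k -> 2*cos(2*pi*j*k/3), reflections -> 0.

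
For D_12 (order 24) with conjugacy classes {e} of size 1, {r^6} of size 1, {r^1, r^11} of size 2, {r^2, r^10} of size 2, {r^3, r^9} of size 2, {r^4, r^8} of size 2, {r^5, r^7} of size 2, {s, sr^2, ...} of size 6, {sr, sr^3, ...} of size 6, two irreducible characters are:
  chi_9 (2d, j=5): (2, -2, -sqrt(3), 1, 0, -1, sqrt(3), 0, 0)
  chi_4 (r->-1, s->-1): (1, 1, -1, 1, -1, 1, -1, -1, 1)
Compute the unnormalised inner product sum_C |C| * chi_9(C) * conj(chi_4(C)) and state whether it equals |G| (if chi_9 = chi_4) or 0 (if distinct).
Sum = 0; so <chi_9, chi_4> = 0 (distinct irreducibles are orthogonal).

Argument: Compute term by term over conjugacy classes (|C| * chi_9(C) * conj(chi_4(C))):
  1*(2)*conj(1) + 1*(-2)*conj(1) + 2*(-sqrt(3))*conj(-1) + 2*(1)*conj(1) + 2*(0)*conj(-1) + 2*(-1)*conj(1) + 2*(sqrt(3))*conj(-1) + 6*(0)*conj(-1) + 6*(0)*conj(1)
  = (2) + (-2) + (2*sqrt(3)) + (2) + (0) + (-2) + (-2*sqrt(3)) + (0) + (0)
  = 0.
Dividing by |G| = 24 gives 0/24 = 0, matching the row-orthogonality relation <chi_9, chi_4> = [chi_9 = chi_4].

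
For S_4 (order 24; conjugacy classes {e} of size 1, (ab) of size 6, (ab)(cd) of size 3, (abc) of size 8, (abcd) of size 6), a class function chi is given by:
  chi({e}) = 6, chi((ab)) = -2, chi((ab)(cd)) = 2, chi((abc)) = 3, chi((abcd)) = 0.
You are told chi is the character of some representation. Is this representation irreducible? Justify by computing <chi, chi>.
Not irreducible (reducible): <chi, chi> = 6 > 1.

Solution. <chi, chi> = (1/|G|) sum_C |C| * |chi(C)|^2 = (1/24)[1*|6|^2 + 6*|-2|^2 + 3*|2|^2 + 8*|3|^2 + 6*|0|^2]
  = (1/24)[(36) + (24) + (12) + (72) + (0)] = 144/24 = 6.
A character is irreducible iff <chi, chi> = 1, so this representation is reducible.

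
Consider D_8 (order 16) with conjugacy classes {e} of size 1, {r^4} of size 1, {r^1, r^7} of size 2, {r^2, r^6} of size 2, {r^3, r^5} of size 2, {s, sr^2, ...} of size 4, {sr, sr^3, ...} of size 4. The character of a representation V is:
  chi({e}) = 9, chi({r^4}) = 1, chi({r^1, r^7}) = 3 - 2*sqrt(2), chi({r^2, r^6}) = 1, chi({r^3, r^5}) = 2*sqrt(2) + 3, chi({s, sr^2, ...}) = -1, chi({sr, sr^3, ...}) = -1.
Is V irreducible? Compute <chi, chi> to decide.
Not irreducible (reducible): <chi, chi> = 10 > 1.

Details: <chi, chi> = (1/|G|) sum_C |C| * |chi(C)|^2 = (1/16)[1*|9|^2 + 1*|1|^2 + 2*|3 - 2*sqrt(2)|^2 + 2*|1|^2 + 2*|2*sqrt(2) + 3|^2 + 4*|-1|^2 + 4*|-1|^2]
  = (1/16)[(81) + (1) + (34 - 24*sqrt(2)) + (2) + (24*sqrt(2) + 34) + (4) + (4)] = 160/16 = 10.
A character is irreducible iff <chi, chi> = 1, so this representation is reducible.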